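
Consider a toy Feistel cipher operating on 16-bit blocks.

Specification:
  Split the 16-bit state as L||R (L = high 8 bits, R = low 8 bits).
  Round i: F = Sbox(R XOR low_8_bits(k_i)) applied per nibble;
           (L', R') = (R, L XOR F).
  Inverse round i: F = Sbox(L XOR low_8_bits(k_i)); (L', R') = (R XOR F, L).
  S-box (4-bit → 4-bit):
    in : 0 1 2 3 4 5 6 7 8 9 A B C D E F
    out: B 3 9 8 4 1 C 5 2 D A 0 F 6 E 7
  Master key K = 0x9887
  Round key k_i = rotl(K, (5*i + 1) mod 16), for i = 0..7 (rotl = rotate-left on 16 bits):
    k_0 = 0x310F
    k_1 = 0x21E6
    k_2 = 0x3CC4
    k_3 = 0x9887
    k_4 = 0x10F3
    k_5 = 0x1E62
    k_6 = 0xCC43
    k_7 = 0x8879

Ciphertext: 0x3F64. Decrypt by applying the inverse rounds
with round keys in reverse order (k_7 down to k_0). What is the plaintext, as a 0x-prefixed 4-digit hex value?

s_0 = ciphertext = 0x3F64
s_1 = InvRound(s_0, k_7) = 0x283F
s_2 = InvRound(s_1, k_6) = 0xFF28
s_3 = InvRound(s_2, k_5) = 0xFEFF
s_4 = InvRound(s_3, k_4) = 0x49FE
s_5 = InvRound(s_4, k_3) = 0x0049
s_6 = InvRound(s_5, k_2) = 0xBD00
s_7 = InvRound(s_6, k_1) = 0x10BD
s_8 = InvRound(s_7, k_0) = 0x8A10

0x8A10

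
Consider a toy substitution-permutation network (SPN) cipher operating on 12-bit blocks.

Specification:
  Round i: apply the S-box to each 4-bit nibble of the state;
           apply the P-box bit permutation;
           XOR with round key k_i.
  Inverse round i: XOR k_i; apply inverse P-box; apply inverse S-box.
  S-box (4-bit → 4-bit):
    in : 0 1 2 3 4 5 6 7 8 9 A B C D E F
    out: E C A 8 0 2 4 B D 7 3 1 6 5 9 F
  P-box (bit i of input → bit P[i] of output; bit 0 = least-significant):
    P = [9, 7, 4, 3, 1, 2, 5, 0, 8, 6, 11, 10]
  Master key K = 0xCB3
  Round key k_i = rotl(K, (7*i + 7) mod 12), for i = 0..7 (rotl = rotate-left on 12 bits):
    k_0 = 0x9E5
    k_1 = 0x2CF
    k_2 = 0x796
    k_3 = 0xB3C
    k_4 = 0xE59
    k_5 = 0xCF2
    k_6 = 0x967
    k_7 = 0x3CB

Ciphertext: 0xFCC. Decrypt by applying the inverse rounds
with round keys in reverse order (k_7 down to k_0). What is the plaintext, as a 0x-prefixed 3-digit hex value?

s_0 = ciphertext = 0xFCC
s_1 = InvRound(s_0, k_7) = 0x174
s_2 = InvRound(s_1, k_6) = 0x6E6
s_3 = InvRound(s_2, k_5) = 0x65D
s_4 = InvRound(s_3, k_4) = 0x654
s_5 = InvRound(s_4, k_3) = 0xF63
s_6 = InvRound(s_5, k_2) = 0xC0C
s_7 = InvRound(s_6, k_1) = 0x0EA
s_8 = InvRound(s_7, k_0) = 0xD73

0xD73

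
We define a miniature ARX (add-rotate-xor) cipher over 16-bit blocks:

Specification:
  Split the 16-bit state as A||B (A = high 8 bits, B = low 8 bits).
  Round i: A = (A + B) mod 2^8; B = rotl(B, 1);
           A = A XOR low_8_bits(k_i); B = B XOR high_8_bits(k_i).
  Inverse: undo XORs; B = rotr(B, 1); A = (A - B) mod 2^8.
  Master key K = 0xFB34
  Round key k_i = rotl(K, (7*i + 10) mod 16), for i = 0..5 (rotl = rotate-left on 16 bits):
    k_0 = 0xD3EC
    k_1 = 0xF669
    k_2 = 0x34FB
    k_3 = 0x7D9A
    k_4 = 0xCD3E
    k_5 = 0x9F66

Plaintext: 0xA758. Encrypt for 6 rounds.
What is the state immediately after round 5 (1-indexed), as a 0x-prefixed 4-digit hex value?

s_0 = plaintext = 0xA758
s_1 = Round(s_0, k_0) = 0x1363
s_2 = Round(s_1, k_1) = 0x1F30
s_3 = Round(s_2, k_2) = 0xB454
s_4 = Round(s_3, k_3) = 0x92D5
s_5 = Round(s_4, k_4) = 0x5966
s_6 = Round(s_5, k_5) = 0xD953

0x5966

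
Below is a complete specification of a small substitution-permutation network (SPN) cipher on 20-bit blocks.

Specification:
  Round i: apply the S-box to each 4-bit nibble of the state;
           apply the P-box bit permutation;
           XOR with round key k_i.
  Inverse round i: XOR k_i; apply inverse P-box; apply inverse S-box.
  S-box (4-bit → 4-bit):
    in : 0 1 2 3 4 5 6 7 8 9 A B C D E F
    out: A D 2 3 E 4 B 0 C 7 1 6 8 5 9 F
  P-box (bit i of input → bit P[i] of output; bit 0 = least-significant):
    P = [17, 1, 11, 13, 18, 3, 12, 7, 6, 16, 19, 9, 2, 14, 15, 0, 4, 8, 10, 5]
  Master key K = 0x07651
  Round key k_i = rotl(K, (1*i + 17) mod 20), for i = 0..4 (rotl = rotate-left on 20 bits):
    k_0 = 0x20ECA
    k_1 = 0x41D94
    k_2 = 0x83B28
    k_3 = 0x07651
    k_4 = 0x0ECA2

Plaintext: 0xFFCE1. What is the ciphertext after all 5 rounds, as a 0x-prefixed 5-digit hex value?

s_0 = plaintext = 0xFFCE1
s_1 = Round(s_0, k_0) = 0x4E17F
s_2 = Round(s_1, k_1) = 0xE32F3
s_3 = Round(s_2, k_2) = 0xF6B96
s_4 = Round(s_3, k_3) = 0xF036E
s_5 = Round(s_4, k_4) = 0x7895B

0x7895B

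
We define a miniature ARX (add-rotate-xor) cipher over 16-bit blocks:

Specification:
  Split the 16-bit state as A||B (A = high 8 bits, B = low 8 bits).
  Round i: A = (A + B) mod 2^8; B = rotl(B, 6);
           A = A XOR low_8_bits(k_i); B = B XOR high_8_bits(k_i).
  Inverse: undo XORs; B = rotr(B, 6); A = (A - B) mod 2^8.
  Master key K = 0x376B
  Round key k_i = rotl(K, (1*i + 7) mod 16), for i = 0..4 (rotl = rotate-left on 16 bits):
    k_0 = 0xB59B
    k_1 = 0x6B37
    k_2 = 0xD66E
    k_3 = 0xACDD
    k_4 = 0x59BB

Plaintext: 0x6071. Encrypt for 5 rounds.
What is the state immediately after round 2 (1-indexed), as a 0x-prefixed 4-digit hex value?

s_0 = plaintext = 0x6071
s_1 = Round(s_0, k_0) = 0x4AE9
s_2 = Round(s_1, k_1) = 0x0411
s_3 = Round(s_2, k_2) = 0x7B92
s_4 = Round(s_3, k_3) = 0xD008
s_5 = Round(s_4, k_4) = 0x635B

0x0411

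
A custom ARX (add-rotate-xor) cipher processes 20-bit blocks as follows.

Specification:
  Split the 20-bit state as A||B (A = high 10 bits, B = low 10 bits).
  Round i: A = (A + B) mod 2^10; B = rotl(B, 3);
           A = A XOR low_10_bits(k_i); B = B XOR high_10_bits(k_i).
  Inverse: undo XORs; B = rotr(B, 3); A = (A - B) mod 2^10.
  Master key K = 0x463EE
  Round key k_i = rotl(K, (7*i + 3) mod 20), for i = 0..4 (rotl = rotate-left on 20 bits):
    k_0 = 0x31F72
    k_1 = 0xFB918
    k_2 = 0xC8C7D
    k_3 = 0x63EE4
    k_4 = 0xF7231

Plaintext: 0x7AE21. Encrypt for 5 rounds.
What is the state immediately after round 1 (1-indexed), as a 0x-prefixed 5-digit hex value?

s_0 = plaintext = 0x7AE21
s_1 = Round(s_0, k_0) = 0xDF9CB
s_2 = Round(s_1, k_1) = 0x145B5
s_3 = Round(s_2, k_2) = 0x9EE88
s_4 = Round(s_3, k_3) = 0xF9DCA
s_5 = Round(s_4, k_4) = 0xE018F

0xDF9CB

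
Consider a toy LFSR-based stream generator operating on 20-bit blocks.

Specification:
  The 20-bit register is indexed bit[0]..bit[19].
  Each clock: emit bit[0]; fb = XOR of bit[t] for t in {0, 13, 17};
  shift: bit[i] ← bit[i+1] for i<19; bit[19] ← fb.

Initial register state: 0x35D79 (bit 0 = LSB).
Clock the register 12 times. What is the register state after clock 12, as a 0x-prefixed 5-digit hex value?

0xBF235

reg_0 = 0x35D79
clock 1: out=1, reg = 0x1AEBC
clock 2: out=0, reg = 0x8D75E
clock 3: out=0, reg = 0x46BAF
clock 4: out=1, reg = 0x235D7
clock 5: out=1, reg = 0x91AEB
clock 6: out=1, reg = 0xC8D75
clock 7: out=1, reg = 0xE46BA
clock 8: out=0, reg = 0xF235D
clock 9: out=1, reg = 0xF91AE
clock 10: out=0, reg = 0xFC8D7
clock 11: out=1, reg = 0x7E46B
clock 12: out=1, reg = 0xBF235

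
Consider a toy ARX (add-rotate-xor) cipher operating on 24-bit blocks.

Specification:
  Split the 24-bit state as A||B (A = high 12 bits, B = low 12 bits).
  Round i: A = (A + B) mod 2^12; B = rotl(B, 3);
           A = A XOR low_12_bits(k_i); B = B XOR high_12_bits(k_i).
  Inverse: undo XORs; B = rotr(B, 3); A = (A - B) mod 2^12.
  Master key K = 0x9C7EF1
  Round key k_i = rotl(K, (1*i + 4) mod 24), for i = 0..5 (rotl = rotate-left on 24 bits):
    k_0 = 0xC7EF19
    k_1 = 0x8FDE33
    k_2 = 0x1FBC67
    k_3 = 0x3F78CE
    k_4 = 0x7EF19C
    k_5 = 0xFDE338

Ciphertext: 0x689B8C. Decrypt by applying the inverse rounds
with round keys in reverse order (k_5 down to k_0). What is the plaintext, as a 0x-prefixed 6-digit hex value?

s_0 = ciphertext = 0x689B8C
s_1 = InvRound(s_0, k_5) = 0x12748A
s_2 = InvRound(s_1, k_4) = 0x64FA6C
s_3 = InvRound(s_2, k_3) = 0x74E733
s_4 = InvRound(s_3, k_2) = 0xA500D9
s_5 = InvRound(s_4, k_1) = 0xB5F904
s_6 = InvRound(s_5, k_0) = 0xF974AF

0xF974AF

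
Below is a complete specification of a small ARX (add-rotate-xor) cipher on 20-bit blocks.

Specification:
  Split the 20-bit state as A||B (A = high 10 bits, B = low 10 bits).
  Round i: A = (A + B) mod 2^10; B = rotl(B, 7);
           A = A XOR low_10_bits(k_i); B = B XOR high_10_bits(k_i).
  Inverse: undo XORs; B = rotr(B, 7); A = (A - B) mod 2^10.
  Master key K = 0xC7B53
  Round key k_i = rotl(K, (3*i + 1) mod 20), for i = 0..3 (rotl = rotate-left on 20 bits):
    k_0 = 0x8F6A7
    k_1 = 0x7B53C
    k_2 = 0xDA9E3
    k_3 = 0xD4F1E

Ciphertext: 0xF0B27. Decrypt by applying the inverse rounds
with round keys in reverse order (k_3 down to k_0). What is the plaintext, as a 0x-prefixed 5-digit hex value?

s_0 = ciphertext = 0xF0B27
s_1 = InvRound(s_0, k_3) = 0x4F3A0
s_2 = InvRound(s_1, k_2) = 0xA3A51
s_3 = InvRound(s_2, k_1) = 0x72DE7
s_4 = InvRound(s_3, k_0) = 0x256D7

0x256D7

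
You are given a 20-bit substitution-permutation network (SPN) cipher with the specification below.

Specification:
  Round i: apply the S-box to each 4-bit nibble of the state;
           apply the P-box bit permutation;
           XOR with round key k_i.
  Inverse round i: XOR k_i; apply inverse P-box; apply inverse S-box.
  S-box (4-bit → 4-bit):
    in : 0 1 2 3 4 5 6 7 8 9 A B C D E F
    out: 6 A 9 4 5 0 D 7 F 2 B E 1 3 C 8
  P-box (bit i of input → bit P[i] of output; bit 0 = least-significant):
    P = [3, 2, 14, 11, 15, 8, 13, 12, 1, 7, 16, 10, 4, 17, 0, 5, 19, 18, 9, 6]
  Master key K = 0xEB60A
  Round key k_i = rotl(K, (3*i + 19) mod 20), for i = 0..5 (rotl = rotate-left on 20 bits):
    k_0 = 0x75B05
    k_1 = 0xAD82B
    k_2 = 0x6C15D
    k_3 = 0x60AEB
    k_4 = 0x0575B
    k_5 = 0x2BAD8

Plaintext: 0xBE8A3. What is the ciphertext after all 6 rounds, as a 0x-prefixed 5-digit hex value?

s_0 = plaintext = 0xBE8A3
s_1 = Round(s_0, k_0) = 0x28CE6
s_2 = Round(s_1, k_1) = 0x0A050
s_3 = Round(s_2, k_2) = 0x183E9
s_4 = Round(s_3, k_3) = 0x13A9E
s_5 = Round(s_4, k_4) = 0x41A98
s_6 = Round(s_5, k_5) = 0x8F576

0x8F576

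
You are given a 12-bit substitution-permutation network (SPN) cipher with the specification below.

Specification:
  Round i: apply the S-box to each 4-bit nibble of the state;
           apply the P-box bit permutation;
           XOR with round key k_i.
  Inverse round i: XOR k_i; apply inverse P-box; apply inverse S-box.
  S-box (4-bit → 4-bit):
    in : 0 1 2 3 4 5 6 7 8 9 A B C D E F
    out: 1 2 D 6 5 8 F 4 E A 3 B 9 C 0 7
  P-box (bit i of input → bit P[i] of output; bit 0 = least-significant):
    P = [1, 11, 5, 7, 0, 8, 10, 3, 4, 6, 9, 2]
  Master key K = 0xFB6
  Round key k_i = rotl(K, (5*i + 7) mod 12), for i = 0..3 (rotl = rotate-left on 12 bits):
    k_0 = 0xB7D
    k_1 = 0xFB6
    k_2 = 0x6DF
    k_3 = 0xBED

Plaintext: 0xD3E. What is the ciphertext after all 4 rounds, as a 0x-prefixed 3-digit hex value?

0xEDF

s_0 = plaintext = 0xD3E
s_1 = Round(s_0, k_0) = 0xC79
s_2 = Round(s_1, k_1) = 0x322
s_3 = Round(s_2, k_2) = 0x034
s_4 = Round(s_3, k_3) = 0xEDF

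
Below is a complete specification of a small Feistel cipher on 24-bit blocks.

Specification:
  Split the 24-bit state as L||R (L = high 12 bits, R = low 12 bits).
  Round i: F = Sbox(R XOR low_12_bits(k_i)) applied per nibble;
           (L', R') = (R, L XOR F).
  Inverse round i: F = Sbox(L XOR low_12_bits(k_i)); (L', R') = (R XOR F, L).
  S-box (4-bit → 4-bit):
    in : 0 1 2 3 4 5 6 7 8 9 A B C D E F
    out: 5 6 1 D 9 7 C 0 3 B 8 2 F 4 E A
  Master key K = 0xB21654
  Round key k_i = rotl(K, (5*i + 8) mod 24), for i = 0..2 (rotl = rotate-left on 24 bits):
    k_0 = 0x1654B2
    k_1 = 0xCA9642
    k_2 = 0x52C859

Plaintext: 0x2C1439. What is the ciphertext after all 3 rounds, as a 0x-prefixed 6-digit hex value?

0x21FF6F

s_0 = plaintext = 0x2C1439
s_1 = Round(s_0, k_0) = 0x4397F3
s_2 = Round(s_1, k_1) = 0x7F321F
s_3 = Round(s_2, k_2) = 0x21FF6F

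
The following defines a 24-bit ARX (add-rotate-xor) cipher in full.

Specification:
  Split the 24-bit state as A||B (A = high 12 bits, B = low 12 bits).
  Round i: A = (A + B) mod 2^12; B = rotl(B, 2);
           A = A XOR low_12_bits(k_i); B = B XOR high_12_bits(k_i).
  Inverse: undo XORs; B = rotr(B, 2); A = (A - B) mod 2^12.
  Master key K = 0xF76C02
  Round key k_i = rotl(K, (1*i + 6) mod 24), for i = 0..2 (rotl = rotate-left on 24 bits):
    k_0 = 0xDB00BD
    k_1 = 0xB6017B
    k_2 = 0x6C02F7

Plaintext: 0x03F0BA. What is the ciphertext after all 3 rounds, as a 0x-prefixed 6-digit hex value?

s_0 = plaintext = 0x03F0BA
s_1 = Round(s_0, k_0) = 0x044F58
s_2 = Round(s_1, k_1) = 0xEE7603
s_3 = Round(s_2, k_2) = 0x61DECD

0x61DECD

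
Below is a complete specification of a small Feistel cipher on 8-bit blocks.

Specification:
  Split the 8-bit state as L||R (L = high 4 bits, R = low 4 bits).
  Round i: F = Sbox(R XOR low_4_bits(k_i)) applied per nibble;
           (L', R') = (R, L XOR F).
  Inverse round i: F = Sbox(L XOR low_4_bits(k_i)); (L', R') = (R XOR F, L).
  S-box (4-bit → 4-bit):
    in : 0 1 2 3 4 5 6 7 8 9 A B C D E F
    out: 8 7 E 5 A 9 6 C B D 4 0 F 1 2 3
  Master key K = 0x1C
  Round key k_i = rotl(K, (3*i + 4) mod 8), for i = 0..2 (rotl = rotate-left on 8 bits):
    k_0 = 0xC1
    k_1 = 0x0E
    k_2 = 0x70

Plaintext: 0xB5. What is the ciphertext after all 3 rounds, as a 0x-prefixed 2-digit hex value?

0x67

s_0 = plaintext = 0xB5
s_1 = Round(s_0, k_0) = 0x51
s_2 = Round(s_1, k_1) = 0x16
s_3 = Round(s_2, k_2) = 0x67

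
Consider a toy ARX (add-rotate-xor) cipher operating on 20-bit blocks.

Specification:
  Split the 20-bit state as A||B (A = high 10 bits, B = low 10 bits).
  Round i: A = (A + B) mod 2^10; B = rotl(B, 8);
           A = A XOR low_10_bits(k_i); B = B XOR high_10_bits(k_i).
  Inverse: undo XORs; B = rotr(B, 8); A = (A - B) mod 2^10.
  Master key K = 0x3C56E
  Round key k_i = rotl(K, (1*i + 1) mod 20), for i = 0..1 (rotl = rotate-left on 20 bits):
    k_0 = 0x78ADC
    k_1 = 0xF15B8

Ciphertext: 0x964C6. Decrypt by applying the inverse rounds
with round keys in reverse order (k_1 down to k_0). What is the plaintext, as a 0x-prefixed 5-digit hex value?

s_0 = ciphertext = 0x964C6
s_1 = InvRound(s_0, k_1) = 0xF480F
s_2 = InvRound(s_1, k_0) = 0x567B5

0x567B5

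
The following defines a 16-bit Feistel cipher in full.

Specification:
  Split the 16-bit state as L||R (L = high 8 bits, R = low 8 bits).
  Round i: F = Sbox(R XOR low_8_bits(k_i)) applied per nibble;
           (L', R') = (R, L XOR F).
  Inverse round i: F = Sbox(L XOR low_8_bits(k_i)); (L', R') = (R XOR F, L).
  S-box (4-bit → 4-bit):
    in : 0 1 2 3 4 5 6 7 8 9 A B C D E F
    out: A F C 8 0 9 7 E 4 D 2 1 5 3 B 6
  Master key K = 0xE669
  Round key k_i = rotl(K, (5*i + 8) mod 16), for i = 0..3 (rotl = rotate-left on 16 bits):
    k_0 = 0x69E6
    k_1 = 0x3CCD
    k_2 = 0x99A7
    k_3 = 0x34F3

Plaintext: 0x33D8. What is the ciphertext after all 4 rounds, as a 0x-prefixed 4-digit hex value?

0x6FE4

s_0 = plaintext = 0x33D8
s_1 = Round(s_0, k_0) = 0xD8B8
s_2 = Round(s_1, k_1) = 0xB831
s_3 = Round(s_2, k_2) = 0x316F
s_4 = Round(s_3, k_3) = 0x6FE4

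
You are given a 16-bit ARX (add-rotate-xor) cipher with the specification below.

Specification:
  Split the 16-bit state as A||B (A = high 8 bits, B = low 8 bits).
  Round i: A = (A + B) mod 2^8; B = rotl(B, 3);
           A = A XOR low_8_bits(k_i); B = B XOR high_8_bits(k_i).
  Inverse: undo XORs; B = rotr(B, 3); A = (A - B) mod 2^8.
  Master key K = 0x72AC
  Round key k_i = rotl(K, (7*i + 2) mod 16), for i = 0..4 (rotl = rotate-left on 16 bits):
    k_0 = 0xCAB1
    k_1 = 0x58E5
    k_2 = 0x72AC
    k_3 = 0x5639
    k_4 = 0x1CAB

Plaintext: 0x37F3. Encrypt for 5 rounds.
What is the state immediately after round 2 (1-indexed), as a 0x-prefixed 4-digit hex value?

s_0 = plaintext = 0x37F3
s_1 = Round(s_0, k_0) = 0x9B55
s_2 = Round(s_1, k_1) = 0x15F2
s_3 = Round(s_2, k_2) = 0xABE5
s_4 = Round(s_3, k_3) = 0xA979
s_5 = Round(s_4, k_4) = 0x89D7

0x15F2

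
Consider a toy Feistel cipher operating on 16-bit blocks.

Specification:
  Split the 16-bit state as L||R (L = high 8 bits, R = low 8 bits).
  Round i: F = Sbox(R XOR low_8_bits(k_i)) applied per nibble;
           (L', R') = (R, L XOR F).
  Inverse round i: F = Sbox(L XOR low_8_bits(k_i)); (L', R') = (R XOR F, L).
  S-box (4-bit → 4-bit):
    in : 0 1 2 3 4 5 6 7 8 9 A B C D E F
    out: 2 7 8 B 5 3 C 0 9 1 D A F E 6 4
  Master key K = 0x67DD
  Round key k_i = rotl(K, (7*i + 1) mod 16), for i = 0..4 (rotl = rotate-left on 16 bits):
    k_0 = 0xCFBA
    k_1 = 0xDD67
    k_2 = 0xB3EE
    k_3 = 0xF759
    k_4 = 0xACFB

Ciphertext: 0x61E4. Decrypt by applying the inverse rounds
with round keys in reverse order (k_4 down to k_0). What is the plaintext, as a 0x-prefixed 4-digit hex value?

0x2D61

s_0 = ciphertext = 0x61E4
s_1 = InvRound(s_0, k_4) = 0xF961
s_2 = InvRound(s_1, k_3) = 0xB3F9
s_3 = InvRound(s_2, k_2) = 0xC7B3
s_4 = InvRound(s_3, k_1) = 0x61C7
s_5 = InvRound(s_4, k_0) = 0x2D61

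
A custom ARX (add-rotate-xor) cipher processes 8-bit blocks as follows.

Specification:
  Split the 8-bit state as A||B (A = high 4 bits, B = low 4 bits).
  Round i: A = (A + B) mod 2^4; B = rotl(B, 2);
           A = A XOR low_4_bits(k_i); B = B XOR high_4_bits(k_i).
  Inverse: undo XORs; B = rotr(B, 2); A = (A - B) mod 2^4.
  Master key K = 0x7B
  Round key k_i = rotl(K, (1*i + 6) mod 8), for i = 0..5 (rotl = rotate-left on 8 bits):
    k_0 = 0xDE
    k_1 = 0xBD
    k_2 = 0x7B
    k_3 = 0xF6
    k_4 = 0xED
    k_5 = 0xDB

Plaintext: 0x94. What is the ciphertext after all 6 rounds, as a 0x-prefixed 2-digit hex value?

s_0 = plaintext = 0x94
s_1 = Round(s_0, k_0) = 0x3C
s_2 = Round(s_1, k_1) = 0x28
s_3 = Round(s_2, k_2) = 0x15
s_4 = Round(s_3, k_3) = 0x0A
s_5 = Round(s_4, k_4) = 0x74
s_6 = Round(s_5, k_5) = 0x0C

0x0C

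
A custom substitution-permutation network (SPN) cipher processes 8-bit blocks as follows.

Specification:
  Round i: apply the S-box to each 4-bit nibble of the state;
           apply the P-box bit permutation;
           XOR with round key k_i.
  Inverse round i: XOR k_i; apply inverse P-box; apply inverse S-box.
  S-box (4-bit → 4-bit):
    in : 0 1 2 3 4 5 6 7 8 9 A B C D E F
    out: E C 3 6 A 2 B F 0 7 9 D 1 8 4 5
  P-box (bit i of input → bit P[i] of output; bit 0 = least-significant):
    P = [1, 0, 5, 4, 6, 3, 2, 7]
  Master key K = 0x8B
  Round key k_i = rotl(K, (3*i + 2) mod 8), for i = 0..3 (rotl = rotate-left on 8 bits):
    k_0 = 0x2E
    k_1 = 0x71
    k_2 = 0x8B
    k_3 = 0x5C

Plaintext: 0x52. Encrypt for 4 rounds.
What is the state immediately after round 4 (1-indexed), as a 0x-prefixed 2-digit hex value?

s_0 = plaintext = 0x52
s_1 = Round(s_0, k_0) = 0x25
s_2 = Round(s_1, k_1) = 0x38
s_3 = Round(s_2, k_2) = 0x87
s_4 = Round(s_3, k_3) = 0x6F

0x6F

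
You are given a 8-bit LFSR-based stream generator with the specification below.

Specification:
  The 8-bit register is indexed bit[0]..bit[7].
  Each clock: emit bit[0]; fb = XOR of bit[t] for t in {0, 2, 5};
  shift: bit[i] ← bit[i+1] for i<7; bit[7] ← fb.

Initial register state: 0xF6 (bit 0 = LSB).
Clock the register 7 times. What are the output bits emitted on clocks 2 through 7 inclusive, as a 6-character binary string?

reg_0 = 0xF6
clock 1: out=0, reg = 0x7B
clock 2: out=1, reg = 0x3D
clock 3: out=1, reg = 0x9E
clock 4: out=0, reg = 0xCF
clock 5: out=1, reg = 0x67
clock 6: out=1, reg = 0xB3
clock 7: out=1, reg = 0x59

110111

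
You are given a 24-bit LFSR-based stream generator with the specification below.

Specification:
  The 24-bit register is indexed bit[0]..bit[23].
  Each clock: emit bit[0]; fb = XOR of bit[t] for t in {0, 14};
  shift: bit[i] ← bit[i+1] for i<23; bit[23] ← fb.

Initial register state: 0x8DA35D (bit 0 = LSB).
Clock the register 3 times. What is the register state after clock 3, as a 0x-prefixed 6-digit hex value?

reg_0 = 0x8DA35D
clock 1: out=1, reg = 0xC6D1AE
clock 2: out=0, reg = 0xE368D7
clock 3: out=1, reg = 0x71B46B

0x71B46B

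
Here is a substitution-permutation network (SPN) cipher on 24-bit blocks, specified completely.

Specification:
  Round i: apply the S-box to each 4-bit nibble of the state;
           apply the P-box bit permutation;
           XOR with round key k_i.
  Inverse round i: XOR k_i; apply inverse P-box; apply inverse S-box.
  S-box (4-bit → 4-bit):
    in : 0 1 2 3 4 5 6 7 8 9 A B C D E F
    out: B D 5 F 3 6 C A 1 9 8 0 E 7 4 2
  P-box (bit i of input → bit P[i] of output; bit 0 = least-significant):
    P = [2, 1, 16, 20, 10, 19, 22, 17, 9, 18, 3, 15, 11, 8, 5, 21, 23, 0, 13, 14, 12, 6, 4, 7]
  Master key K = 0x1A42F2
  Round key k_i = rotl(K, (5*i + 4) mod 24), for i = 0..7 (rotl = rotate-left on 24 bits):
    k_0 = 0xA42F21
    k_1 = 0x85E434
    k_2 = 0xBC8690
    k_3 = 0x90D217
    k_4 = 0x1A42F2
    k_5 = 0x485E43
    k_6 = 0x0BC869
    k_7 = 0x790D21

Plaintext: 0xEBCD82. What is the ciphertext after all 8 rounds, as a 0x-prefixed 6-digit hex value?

0x05FB60

s_0 = plaintext = 0xEBCD82
s_1 = Round(s_0, k_0) = 0x81281D
s_2 = Round(s_1, k_1) = 0x469A12
s_3 = Round(s_2, k_2) = 0xDF7AD4
s_4 = Round(s_3, k_3) = 0xF84740
s_5 = Round(s_4, k_4) = 0x86CFB4
s_6 = Round(s_5, k_5) = 0x6C2F65
s_7 = Round(s_6, k_6) = 0x4CA0DA
s_8 = Round(s_7, k_7) = 0x05FB60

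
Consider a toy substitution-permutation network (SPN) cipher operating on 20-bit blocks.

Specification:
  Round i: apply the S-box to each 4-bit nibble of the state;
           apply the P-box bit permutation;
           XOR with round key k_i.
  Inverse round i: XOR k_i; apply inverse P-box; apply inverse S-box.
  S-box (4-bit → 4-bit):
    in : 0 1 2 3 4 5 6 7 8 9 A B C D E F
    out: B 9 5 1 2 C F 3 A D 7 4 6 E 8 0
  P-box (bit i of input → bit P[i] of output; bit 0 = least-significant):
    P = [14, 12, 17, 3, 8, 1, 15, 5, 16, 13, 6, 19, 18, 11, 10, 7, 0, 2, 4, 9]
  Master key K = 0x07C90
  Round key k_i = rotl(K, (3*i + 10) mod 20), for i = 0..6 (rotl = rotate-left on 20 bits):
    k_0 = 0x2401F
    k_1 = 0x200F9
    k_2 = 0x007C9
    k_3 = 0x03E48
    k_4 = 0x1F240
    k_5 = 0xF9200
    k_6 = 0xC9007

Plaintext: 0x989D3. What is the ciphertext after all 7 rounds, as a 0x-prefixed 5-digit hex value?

s_0 = plaintext = 0x989D3
s_1 = Round(s_0, k_0) = 0xB8AEC
s_2 = Round(s_1, k_1) = 0x13809
s_3 = Round(s_2, k_2) = 0xE64E2
s_4 = Round(s_3, k_3) = 0x650E8
s_5 = Round(s_4, k_4) = 0x8C4FD
s_6 = Round(s_5, k_5) = 0xDAC0C
s_7 = Round(s_6, k_6) = 0xAAF71

0xAAF71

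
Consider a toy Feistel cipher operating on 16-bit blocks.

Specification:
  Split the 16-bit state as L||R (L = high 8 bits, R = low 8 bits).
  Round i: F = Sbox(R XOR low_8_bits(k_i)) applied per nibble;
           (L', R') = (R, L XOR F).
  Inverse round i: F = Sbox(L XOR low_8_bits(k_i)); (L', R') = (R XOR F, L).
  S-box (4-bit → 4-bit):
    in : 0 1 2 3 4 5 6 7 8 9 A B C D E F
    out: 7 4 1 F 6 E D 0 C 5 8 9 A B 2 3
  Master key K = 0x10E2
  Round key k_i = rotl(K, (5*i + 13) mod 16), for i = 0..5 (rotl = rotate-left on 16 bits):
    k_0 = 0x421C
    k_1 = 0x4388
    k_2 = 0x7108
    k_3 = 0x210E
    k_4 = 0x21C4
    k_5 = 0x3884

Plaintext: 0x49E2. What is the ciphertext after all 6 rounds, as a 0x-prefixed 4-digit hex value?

s_0 = plaintext = 0x49E2
s_1 = Round(s_0, k_0) = 0xE27B
s_2 = Round(s_1, k_1) = 0x7BDD
s_3 = Round(s_2, k_2) = 0xDDC5
s_4 = Round(s_3, k_3) = 0xC574
s_5 = Round(s_4, k_4) = 0x7452
s_6 = Round(s_5, k_5) = 0x52C9

0x52C9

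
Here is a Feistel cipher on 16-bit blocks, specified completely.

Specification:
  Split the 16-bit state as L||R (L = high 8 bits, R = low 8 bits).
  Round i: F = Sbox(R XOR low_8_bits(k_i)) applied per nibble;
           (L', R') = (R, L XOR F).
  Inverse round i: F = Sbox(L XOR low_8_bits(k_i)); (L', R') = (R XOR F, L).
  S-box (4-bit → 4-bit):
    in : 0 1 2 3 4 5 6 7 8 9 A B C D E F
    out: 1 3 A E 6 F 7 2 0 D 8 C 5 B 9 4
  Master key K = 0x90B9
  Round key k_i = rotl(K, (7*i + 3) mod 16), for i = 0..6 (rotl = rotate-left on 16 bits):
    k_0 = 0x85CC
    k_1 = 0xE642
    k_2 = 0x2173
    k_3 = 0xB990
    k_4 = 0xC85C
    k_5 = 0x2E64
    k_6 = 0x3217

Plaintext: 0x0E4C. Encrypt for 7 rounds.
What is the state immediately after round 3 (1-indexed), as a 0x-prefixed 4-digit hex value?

0x27F9

s_0 = plaintext = 0x0E4C
s_1 = Round(s_0, k_0) = 0x4C0F
s_2 = Round(s_1, k_1) = 0x0F27
s_3 = Round(s_2, k_2) = 0x27F9
s_4 = Round(s_3, k_3) = 0xF95A
s_5 = Round(s_4, k_4) = 0x5AEE
s_6 = Round(s_5, k_5) = 0xEE52
s_7 = Round(s_6, k_6) = 0x5281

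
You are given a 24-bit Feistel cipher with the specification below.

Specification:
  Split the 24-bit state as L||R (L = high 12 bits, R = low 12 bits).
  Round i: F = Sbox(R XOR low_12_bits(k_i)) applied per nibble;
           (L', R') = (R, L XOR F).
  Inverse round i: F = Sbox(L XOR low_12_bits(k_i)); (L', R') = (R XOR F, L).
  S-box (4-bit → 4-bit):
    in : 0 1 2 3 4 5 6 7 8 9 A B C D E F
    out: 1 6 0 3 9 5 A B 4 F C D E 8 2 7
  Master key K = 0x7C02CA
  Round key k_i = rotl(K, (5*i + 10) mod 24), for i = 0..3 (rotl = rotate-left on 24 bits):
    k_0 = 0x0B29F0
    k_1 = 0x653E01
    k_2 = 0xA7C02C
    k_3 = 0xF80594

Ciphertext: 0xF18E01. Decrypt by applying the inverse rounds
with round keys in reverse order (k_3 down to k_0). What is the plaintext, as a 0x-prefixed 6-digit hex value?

s_0 = ciphertext = 0xF18E01
s_1 = InvRound(s_0, k_3) = 0x24FF18
s_2 = InvRound(s_1, k_2) = 0xFBB24F
s_3 = InvRound(s_2, k_1) = 0x493FBB
s_4 = InvRound(s_3, k_0) = 0x718493

0x718493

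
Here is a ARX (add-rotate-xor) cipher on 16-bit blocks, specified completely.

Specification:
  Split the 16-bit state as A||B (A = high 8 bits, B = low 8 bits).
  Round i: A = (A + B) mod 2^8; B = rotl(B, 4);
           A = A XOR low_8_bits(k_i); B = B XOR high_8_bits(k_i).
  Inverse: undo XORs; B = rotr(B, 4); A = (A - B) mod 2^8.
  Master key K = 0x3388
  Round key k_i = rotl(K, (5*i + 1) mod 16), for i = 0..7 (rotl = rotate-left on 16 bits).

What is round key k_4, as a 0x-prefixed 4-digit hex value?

K = 0x3388
k_0 = rotl(K, (5*0+1) mod 16) = rotl(K, 1) = 0x6710
k_1 = rotl(K, (5*1+1) mod 16) = rotl(K, 6) = 0xE20C
k_2 = rotl(K, (5*2+1) mod 16) = rotl(K, 11) = 0x419C
k_3 = rotl(K, (5*3+1) mod 16) = rotl(K, 0) = 0x3388
k_4 = rotl(K, (5*4+1) mod 16) = rotl(K, 5) = 0x7106

0x7106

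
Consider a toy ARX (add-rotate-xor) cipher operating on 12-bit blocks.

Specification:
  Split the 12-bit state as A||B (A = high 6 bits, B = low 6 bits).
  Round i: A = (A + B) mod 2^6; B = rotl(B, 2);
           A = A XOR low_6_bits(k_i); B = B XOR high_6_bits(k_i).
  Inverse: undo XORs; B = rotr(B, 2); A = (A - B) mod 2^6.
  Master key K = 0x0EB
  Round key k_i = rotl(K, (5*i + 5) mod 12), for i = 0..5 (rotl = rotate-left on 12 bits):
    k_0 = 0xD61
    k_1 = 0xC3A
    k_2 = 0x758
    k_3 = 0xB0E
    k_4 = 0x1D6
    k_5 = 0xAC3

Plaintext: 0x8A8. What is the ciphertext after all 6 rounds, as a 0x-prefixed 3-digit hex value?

s_0 = plaintext = 0x8A8
s_1 = Round(s_0, k_0) = 0xAD7
s_2 = Round(s_1, k_1) = 0xE2D
s_3 = Round(s_2, k_2) = 0xF6B
s_4 = Round(s_3, k_3) = 0x982
s_5 = Round(s_4, k_4) = 0xF8F
s_6 = Round(s_5, k_5) = 0x397

0x397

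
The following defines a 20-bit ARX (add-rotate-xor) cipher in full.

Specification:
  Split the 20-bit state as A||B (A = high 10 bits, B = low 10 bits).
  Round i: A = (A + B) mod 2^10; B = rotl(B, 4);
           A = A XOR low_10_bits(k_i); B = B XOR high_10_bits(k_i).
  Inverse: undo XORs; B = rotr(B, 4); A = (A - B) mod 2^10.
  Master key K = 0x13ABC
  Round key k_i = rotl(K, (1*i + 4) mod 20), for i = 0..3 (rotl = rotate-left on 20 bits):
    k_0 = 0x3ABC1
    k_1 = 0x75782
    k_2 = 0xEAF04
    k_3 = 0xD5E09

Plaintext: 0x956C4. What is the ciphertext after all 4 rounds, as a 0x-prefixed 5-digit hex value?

0x64E18

s_0 = plaintext = 0x956C4
s_1 = Round(s_0, k_0) = 0xB60A1
s_2 = Round(s_1, k_1) = 0x3EFC7
s_3 = Round(s_2, k_2) = 0xF1BD4
s_4 = Round(s_3, k_3) = 0x64E18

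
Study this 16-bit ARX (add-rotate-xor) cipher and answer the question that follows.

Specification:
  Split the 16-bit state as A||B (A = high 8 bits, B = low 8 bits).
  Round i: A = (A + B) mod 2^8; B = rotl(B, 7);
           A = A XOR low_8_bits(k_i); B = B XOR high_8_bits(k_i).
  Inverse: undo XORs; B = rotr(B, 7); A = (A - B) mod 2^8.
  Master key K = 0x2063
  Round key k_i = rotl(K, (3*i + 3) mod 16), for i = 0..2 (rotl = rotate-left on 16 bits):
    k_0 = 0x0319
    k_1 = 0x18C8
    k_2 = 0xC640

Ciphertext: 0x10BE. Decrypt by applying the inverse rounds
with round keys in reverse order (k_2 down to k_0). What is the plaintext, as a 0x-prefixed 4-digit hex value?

0x29A5

s_0 = ciphertext = 0x10BE
s_1 = InvRound(s_0, k_2) = 0x60F0
s_2 = InvRound(s_1, k_1) = 0xD7D1
s_3 = InvRound(s_2, k_0) = 0x29A5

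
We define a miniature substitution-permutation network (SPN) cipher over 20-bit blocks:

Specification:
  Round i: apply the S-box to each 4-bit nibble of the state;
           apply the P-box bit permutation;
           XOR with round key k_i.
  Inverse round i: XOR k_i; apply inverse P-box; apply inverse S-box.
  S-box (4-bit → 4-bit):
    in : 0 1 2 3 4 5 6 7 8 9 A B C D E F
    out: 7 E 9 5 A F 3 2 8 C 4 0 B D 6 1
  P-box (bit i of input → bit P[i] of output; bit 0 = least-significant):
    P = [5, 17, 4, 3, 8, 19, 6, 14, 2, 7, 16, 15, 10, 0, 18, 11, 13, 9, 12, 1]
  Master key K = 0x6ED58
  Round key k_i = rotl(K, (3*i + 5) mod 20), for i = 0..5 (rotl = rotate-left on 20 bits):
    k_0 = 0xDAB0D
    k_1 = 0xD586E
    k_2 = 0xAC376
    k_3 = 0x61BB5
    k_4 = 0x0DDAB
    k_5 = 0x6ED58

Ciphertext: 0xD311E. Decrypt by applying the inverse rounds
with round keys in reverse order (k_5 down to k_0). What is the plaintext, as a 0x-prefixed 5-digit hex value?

s_0 = ciphertext = 0xD311E
s_1 = InvRound(s_0, k_5) = 0x92D17
s_2 = InvRound(s_1, k_4) = 0x3B54D
s_3 = InvRound(s_2, k_3) = 0x6D1AD
s_4 = InvRound(s_3, k_2) = 0x1E7E9
s_5 = InvRound(s_4, k_1) = 0x55C6B
s_6 = InvRound(s_5, k_0) = 0x5F25F

0x5F25F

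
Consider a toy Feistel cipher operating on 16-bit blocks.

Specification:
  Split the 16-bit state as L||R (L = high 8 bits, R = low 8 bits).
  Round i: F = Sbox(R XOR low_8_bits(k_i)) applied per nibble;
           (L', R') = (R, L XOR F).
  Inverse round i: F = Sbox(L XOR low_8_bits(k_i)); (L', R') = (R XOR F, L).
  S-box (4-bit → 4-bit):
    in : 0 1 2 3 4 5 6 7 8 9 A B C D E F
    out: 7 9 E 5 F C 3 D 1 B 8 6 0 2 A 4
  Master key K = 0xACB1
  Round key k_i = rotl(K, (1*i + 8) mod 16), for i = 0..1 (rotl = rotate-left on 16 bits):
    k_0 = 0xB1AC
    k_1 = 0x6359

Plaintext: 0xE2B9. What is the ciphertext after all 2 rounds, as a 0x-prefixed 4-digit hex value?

0x7E54

s_0 = plaintext = 0xE2B9
s_1 = Round(s_0, k_0) = 0xB97E
s_2 = Round(s_1, k_1) = 0x7E54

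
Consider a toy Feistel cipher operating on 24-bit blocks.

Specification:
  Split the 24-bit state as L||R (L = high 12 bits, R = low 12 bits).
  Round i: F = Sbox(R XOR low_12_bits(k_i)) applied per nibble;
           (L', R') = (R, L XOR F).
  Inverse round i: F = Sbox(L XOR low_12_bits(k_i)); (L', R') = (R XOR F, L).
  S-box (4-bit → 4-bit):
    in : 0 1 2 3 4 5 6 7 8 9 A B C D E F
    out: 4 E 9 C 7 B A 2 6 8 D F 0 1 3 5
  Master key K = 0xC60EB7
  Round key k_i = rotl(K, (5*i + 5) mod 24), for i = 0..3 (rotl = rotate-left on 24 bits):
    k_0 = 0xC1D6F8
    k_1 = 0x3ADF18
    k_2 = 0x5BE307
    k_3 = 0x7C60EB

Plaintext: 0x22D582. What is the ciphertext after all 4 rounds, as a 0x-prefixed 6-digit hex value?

s_0 = plaintext = 0x22D582
s_1 = Round(s_0, k_0) = 0x582E00
s_2 = Round(s_1, k_1) = 0xE00B64
s_3 = Round(s_2, k_2) = 0xB648AC
s_4 = Round(s_3, k_3) = 0x8ACD16

0x8ACD16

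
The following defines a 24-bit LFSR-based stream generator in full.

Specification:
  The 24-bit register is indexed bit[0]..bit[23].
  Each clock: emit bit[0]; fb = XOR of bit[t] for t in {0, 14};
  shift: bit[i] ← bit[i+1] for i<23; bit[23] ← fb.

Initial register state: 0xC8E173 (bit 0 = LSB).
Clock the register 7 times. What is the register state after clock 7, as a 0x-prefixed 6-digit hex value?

0xA191C2

reg_0 = 0xC8E173
clock 1: out=1, reg = 0x6470B9
clock 2: out=1, reg = 0x32385C
clock 3: out=0, reg = 0x191C2E
clock 4: out=0, reg = 0x0C8E17
clock 5: out=1, reg = 0x86470B
clock 6: out=1, reg = 0x432385
clock 7: out=1, reg = 0xA191C2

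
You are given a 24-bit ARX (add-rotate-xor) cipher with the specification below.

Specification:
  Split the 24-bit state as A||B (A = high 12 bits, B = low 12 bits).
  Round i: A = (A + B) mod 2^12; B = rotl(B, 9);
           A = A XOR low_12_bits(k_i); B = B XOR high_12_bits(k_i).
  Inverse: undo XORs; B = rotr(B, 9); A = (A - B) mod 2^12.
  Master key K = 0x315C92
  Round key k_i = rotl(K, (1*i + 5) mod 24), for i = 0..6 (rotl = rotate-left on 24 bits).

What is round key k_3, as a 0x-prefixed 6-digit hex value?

K = 0x315C92
k_0 = rotl(K, (1*0+5) mod 24) = rotl(K, 5) = 0x2B9246
k_1 = rotl(K, (1*1+5) mod 24) = rotl(K, 6) = 0x57248C
k_2 = rotl(K, (1*2+5) mod 24) = rotl(K, 7) = 0xAE4918
k_3 = rotl(K, (1*3+5) mod 24) = rotl(K, 8) = 0x5C9231

0x5C9231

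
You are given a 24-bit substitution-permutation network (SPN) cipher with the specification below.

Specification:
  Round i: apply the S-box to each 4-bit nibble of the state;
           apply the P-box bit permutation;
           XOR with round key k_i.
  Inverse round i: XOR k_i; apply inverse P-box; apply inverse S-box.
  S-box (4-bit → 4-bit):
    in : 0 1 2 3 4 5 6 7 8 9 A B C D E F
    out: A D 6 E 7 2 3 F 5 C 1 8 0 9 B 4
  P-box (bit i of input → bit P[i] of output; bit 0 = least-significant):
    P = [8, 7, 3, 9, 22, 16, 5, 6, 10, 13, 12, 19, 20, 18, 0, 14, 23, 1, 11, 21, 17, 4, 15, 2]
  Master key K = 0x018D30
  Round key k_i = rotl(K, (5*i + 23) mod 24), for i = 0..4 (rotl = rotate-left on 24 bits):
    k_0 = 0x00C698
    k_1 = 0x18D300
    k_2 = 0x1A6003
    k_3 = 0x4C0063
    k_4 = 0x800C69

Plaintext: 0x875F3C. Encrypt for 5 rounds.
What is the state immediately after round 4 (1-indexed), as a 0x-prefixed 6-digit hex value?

0x38BC64

s_0 = plaintext = 0x875F3C
s_1 = Round(s_0, k_0) = 0xA75EFA
s_2 = Round(s_1, k_1) = 0xB6FE22
s_3 = Round(s_2, k_2) = 0x9344AC
s_4 = Round(s_3, k_3) = 0x38BC64
s_5 = Round(s_4, k_4) = 0x41C5F5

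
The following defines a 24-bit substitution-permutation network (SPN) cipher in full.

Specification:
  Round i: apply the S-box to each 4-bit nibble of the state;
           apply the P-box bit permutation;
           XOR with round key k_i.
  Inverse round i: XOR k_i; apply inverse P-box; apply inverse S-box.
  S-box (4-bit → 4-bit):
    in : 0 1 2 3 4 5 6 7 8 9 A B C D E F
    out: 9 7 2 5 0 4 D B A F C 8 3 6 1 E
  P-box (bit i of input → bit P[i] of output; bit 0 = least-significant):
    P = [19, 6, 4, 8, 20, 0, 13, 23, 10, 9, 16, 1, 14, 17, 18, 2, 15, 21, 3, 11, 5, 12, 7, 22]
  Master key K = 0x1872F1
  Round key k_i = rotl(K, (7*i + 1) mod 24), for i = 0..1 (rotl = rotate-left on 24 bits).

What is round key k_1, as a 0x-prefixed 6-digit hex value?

K = 0x1872F1
k_0 = rotl(K, (7*0+1) mod 24) = rotl(K, 1) = 0x30E5E2
k_1 = rotl(K, (7*1+1) mod 24) = rotl(K, 8) = 0x72F118

0x72F118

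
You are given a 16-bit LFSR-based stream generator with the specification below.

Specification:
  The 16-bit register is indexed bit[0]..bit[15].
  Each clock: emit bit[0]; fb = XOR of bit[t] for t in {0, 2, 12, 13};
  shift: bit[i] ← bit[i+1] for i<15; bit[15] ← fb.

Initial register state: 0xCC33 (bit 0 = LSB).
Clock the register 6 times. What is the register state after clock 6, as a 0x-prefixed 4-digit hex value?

0x3730

reg_0 = 0xCC33
clock 1: out=1, reg = 0xE619
clock 2: out=1, reg = 0x730C
clock 3: out=0, reg = 0xB986
clock 4: out=0, reg = 0xDCC3
clock 5: out=1, reg = 0x6E61
clock 6: out=1, reg = 0x3730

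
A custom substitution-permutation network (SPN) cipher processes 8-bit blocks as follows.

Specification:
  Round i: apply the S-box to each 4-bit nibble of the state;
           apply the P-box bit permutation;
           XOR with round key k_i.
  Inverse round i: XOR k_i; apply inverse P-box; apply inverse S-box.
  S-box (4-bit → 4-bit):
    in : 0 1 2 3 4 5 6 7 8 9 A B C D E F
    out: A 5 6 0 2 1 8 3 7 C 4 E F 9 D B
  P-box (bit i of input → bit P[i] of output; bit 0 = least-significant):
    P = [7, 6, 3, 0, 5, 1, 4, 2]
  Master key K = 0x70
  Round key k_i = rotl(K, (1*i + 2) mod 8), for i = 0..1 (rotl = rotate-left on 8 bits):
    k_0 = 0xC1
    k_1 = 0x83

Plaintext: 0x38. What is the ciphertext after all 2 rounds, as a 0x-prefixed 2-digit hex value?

0x8C

s_0 = plaintext = 0x38
s_1 = Round(s_0, k_0) = 0x09
s_2 = Round(s_1, k_1) = 0x8C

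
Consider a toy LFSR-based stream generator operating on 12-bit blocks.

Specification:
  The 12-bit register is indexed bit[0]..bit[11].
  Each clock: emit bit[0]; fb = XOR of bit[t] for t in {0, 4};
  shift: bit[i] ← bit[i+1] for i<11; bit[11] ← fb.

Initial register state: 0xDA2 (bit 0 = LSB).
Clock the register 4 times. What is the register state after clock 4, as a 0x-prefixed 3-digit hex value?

0x8DA

reg_0 = 0xDA2
clock 1: out=0, reg = 0x6D1
clock 2: out=1, reg = 0x368
clock 3: out=0, reg = 0x1B4
clock 4: out=0, reg = 0x8DA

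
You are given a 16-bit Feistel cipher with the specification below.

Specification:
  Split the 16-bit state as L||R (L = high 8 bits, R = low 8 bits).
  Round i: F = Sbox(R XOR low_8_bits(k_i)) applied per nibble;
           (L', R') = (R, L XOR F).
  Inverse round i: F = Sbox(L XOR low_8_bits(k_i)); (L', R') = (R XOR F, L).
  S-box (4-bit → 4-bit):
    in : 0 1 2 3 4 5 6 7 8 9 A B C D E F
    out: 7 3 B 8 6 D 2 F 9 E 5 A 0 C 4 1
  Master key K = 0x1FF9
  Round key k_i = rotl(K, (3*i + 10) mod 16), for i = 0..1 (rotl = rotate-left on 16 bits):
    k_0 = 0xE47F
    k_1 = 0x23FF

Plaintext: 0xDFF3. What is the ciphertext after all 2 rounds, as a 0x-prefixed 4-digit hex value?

0x4F54

s_0 = plaintext = 0xDFF3
s_1 = Round(s_0, k_0) = 0xF34F
s_2 = Round(s_1, k_1) = 0x4F54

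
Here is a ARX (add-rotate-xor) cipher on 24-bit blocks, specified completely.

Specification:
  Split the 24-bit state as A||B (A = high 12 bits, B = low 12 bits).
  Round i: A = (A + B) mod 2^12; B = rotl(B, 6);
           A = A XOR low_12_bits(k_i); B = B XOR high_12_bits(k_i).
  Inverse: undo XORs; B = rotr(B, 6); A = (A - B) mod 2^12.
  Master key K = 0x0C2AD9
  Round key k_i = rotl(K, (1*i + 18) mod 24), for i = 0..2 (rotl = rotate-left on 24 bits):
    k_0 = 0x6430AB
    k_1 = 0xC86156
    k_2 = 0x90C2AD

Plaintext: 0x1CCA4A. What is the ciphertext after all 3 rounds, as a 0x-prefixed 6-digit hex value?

s_0 = plaintext = 0x1CCA4A
s_1 = Round(s_0, k_0) = 0xCBD4EA
s_2 = Round(s_1, k_1) = 0x0F1615
s_3 = Round(s_2, k_2) = 0x5ABC54

0x5ABC54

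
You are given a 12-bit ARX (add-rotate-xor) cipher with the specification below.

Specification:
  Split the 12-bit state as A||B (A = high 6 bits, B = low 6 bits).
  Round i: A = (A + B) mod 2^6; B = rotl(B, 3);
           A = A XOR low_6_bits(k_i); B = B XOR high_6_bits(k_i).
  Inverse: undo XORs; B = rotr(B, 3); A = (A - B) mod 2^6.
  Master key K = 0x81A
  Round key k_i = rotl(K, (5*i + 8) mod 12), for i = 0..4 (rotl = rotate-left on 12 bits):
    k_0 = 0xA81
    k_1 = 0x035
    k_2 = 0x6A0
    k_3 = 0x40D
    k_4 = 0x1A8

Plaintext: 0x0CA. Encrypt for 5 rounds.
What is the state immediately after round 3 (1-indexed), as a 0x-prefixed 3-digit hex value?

s_0 = plaintext = 0x0CA
s_1 = Round(s_0, k_0) = 0x33B
s_2 = Round(s_1, k_1) = 0xC9F
s_3 = Round(s_2, k_2) = 0xC61
s_4 = Round(s_3, k_3) = 0x7DC
s_5 = Round(s_4, k_4) = 0x4E5

0xC61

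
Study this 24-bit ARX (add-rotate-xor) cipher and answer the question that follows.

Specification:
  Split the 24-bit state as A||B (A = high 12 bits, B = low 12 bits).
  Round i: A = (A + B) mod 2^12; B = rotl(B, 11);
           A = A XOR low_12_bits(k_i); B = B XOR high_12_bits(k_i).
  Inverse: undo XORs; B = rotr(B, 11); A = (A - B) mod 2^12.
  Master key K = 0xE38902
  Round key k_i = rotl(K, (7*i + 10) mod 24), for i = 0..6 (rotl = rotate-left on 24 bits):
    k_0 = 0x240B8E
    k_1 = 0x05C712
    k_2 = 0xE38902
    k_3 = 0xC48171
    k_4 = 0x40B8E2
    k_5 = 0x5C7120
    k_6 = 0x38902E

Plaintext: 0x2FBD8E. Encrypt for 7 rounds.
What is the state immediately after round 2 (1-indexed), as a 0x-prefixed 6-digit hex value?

0x89CA1F

s_0 = plaintext = 0x2FBD8E
s_1 = Round(s_0, k_0) = 0xB07487
s_2 = Round(s_1, k_1) = 0x89CA1F
s_3 = Round(s_2, k_2) = 0xBB9337
s_4 = Round(s_3, k_3) = 0xF815D3
s_5 = Round(s_4, k_4) = 0xDB6EE2
s_6 = Round(s_5, k_5) = 0xDB82B6
s_7 = Round(s_6, k_6) = 0x0402D2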